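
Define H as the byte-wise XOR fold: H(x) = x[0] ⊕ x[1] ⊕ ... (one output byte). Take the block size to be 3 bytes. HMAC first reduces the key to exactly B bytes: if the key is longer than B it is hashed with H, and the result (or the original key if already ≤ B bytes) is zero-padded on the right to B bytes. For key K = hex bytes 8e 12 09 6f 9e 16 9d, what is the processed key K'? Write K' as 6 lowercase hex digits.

ef0000

|K| = 7 > B = 3, so first hash the key.
H(K): XOR 8e⊕12⊕09⊕6f⊕9e⊕16⊕9d = ef.
Zero-pad H(K) = ef to 3 bytes: K' = ef 00 00.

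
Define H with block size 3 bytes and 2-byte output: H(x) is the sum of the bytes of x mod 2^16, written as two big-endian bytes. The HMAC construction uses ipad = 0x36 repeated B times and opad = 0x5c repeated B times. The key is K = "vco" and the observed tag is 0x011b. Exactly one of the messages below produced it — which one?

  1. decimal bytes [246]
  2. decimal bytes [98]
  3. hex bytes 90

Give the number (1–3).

3

Key "vco" = 76 63 6f is exactly B = 3 bytes: K' = 76 63 6f.
K' ⊕ ipad = 40 55 59; K' ⊕ opad = 2a 3f 33.
m1: inner = H(40 55 59 f6) = 01 e4; tag = H(2a 3f 33 01 e4) = 0181
m2: inner = H(40 55 59 62) = 01 50; tag = H(2a 3f 33 01 50) = 00ed
m3: inner = H(40 55 59 90) = 01 7e; tag = H(2a 3f 33 01 7e) = 011b ← matches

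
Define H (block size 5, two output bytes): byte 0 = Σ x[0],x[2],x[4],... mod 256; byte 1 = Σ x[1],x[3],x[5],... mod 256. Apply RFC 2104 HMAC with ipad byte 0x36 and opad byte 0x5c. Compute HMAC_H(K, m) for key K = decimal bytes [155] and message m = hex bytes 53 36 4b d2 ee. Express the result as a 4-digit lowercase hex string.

Key decimal bytes [155] = 9b is 1 byte ≤ B = 5; zero-pad to 5 bytes: K' = 9b 00 00 00 00.
K' ⊕ ipad = ad 36 36 36 36.  K' ⊕ opad = c7 5c 5c 5c 5c.
Inner input = (K'⊕ipad) ∥ m = ad 36 36 36 36 ∥ 53 36 4b d2 ee.
Inner hash: even-index sum = 545 mod 256 = 33; odd-index sum = 504 mod 256 = 248 → 21 f8.
Outer input = (K'⊕opad) ∥ inner = c7 5c 5c 5c 5c ∥ 21 f8.
Outer hash (tag): even-index sum = 631 mod 256 = 119; odd-index sum = 217 mod 256 = 217 → 77 d9.

77d9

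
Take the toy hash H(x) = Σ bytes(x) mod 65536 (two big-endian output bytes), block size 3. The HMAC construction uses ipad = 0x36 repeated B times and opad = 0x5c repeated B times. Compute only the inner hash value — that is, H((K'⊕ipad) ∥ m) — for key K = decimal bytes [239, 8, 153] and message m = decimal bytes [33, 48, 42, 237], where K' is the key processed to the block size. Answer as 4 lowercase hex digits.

032e

Key decimal bytes [239, 8, 153] = ef 08 99 is exactly B = 3 bytes: K' = ef 08 99.
K' ⊕ ipad = d9 3e af.
Inner input = d9 3e af ∥ 21 30 2a ed.
Inner hash: sum = 217+62+175+33+48+42+237 = 814 → 03 2e.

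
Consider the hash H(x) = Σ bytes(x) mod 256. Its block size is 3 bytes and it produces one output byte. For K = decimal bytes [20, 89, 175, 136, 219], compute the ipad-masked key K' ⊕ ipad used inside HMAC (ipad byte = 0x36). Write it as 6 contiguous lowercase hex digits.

493636

Key decimal bytes [20, 89, 175, 136, 219] = 14 59 af 88 db is 5 bytes > B = 3, so hash it first: H(key) = 7f, then zero-pad to 3 bytes: K' = 7f 00 00.
XOR each byte with 0x36: 7f⊕36=49, 00⊕36=36, 00⊕36=36.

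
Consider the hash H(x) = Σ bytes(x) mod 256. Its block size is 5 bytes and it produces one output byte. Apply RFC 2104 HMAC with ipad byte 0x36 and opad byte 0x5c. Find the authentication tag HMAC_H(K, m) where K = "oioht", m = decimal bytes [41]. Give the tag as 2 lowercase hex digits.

d1

Key "oioht" = 6f 69 6f 68 74 is exactly B = 5 bytes: K' = 6f 69 6f 68 74.
K' ⊕ ipad = 59 5f 59 5e 42.  K' ⊕ opad = 33 35 33 34 28.
Inner input = (K'⊕ipad) ∥ m = 59 5f 59 5e 42 ∥ 29.
Inner hash: sum = 89+95+89+94+66+41 = 474; mod 256 = 218 → da.
Outer input = (K'⊕opad) ∥ inner = 33 35 33 34 28 ∥ da.
Outer hash (tag): sum = 51+53+51+52+40+218 = 465; mod 256 = 209 → d1.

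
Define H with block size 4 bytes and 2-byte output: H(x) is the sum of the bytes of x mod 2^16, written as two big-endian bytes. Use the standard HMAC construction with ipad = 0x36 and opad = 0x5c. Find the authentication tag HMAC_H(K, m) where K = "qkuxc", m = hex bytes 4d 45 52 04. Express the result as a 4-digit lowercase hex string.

0229

Key "qkuxc" = 71 6b 75 78 63 is 5 bytes > B = 4, so hash it first: H(key) = 02 2c, then zero-pad to 4 bytes: K' = 02 2c 00 00.
K' ⊕ ipad = 34 1a 36 36.  K' ⊕ opad = 5e 70 5c 5c.
Inner input = (K'⊕ipad) ∥ m = 34 1a 36 36 ∥ 4d 45 52 04.
Inner hash: sum = 52+26+54+54+77+69+82+4 = 418 → 01 a2.
Outer input = (K'⊕opad) ∥ inner = 5e 70 5c 5c ∥ 01 a2.
Outer hash (tag): sum = 94+112+92+92+1+162 = 553 → 02 29.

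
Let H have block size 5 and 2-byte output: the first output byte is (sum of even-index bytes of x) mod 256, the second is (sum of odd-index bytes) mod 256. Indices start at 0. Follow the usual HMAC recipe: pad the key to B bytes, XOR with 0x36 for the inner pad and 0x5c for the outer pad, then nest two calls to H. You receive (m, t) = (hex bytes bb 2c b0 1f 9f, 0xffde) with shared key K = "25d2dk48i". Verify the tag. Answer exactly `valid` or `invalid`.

Key "25d2dk48i" = 32 35 64 32 64 6b 34 38 69 is 9 bytes > B = 5, so hash it first: H(key) = 97 0a, then zero-pad to 5 bytes: K' = 97 0a 00 00 00.
K' ⊕ ipad = a1 3c 36 36 36; K' ⊕ opad = cb 56 5c 5c 5c.
Inner hash: even-index sum = 344 mod 256 = 88; odd-index sum = 636 mod 256 = 124 → 58 7c.
Outer hash (recomputed tag): even-index sum = 511 mod 256 = 255; odd-index sum = 266 mod 256 = 10 → ff 0a.
Recomputed tag = ff0a; claimed = ffde → mismatch.

invalid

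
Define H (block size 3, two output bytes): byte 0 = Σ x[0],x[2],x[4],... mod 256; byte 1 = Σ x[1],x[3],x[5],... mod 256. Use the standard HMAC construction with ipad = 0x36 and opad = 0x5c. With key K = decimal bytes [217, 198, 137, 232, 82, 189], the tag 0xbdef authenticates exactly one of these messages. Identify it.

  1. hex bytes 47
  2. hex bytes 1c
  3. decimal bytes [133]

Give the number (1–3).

Key decimal bytes [217, 198, 137, 232, 82, 189] = d9 c6 89 e8 52 bd is 6 bytes > B = 3, so hash it first: H(key) = b4 6b, then zero-pad to 3 bytes: K' = b4 6b 00.
K' ⊕ ipad = 82 5d 36; K' ⊕ opad = e8 37 5c.
m1: inner = H(82 5d 36 47) = b8 a4; tag = H(e8 37 5c b8 a4) = e8ef
m2: inner = H(82 5d 36 1c) = b8 79; tag = H(e8 37 5c b8 79) = bdef ← matches
m3: inner = H(82 5d 36 85) = b8 e2; tag = H(e8 37 5c b8 e2) = 26ef

2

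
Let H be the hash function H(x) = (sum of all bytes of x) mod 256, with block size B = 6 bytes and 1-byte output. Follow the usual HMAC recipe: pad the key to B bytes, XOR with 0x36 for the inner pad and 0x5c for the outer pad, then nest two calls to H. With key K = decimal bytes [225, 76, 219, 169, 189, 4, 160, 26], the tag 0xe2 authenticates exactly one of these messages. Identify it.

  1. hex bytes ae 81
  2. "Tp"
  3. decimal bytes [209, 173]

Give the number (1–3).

Key decimal bytes [225, 76, 219, 169, 189, 4, 160, 26] = e1 4c db a9 bd 04 a0 1a is 8 bytes > B = 6, so hash it first: H(key) = 2c, then zero-pad to 6 bytes: K' = 2c 00 00 00 00 00.
K' ⊕ ipad = 1a 36 36 36 36 36; K' ⊕ opad = 70 5c 5c 5c 5c 5c.
m1: inner = H(1a 36 36 36 36 36 ae 81) = 57; tag = H(70 5c 5c 5c 5c 5c 57) = 93
m2: inner = H(1a 36 36 36 36 36 54 70) = ec; tag = H(70 5c 5c 5c 5c 5c ec) = 28
m3: inner = H(1a 36 36 36 36 36 d1 ad) = a6; tag = H(70 5c 5c 5c 5c 5c a6) = e2 ← matches

3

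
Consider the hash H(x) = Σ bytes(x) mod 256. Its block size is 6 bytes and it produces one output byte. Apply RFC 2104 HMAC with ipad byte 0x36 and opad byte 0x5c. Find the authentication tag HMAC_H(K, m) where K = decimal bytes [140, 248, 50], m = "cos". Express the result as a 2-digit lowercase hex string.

69

Key decimal bytes [140, 248, 50] = 8c f8 32 is 3 bytes ≤ B = 6; zero-pad to 6 bytes: K' = 8c f8 32 00 00 00.
K' ⊕ ipad = ba ce 04 36 36 36.  K' ⊕ opad = d0 a4 6e 5c 5c 5c.
Inner input = (K'⊕ipad) ∥ m = ba ce 04 36 36 36 ∥ 63 6f 73.
Inner hash: sum = 186+206+4+54+54+54+99+111+115 = 883; mod 256 = 115 → 73.
Outer input = (K'⊕opad) ∥ inner = d0 a4 6e 5c 5c 5c ∥ 73.
Outer hash (tag): sum = 208+164+110+92+92+92+115 = 873; mod 256 = 105 → 69.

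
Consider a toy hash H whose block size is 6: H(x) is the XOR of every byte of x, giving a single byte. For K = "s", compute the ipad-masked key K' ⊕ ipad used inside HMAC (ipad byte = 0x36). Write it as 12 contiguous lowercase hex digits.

Key "s" = 73 is 1 byte ≤ B = 6; zero-pad to 6 bytes: K' = 73 00 00 00 00 00.
XOR each byte with 0x36: 73⊕36=45, 00⊕36=36, 00⊕36=36, 00⊕36=36, 00⊕36=36, 00⊕36=36.

453636363636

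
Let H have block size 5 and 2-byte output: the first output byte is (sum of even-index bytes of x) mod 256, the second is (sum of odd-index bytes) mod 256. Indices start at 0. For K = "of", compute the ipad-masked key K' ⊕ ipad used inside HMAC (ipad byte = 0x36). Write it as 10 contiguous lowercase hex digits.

5950363636

Key "of" = 6f 66 is 2 bytes ≤ B = 5; zero-pad to 5 bytes: K' = 6f 66 00 00 00.
XOR each byte with 0x36: 6f⊕36=59, 66⊕36=50, 00⊕36=36, 00⊕36=36, 00⊕36=36.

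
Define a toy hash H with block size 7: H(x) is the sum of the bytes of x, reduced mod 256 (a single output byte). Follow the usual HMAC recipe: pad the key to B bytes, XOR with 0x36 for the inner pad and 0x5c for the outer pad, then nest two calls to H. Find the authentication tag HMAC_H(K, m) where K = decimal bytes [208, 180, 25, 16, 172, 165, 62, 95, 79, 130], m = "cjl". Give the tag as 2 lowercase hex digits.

2f

Key decimal bytes [208, 180, 25, 16, 172, 165, 62, 95, 79, 130] = d0 b4 19 10 ac a5 3e 5f 4f 82 is 10 bytes > B = 7, so hash it first: H(key) = 6c, then zero-pad to 7 bytes: K' = 6c 00 00 00 00 00 00.
K' ⊕ ipad = 5a 36 36 36 36 36 36.  K' ⊕ opad = 30 5c 5c 5c 5c 5c 5c.
Inner input = (K'⊕ipad) ∥ m = 5a 36 36 36 36 36 36 ∥ 63 6a 6c.
Inner hash: sum = 90+54+54+54+54+54+54+99+106+108 = 727; mod 256 = 215 → d7.
Outer input = (K'⊕opad) ∥ inner = 30 5c 5c 5c 5c 5c 5c ∥ d7.
Outer hash (tag): sum = 48+92+92+92+92+92+92+215 = 815; mod 256 = 47 → 2f.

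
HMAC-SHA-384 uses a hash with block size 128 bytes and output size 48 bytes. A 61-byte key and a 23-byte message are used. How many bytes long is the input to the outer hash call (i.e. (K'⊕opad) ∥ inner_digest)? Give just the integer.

Key is 61 ≤ 128 bytes, zero-padded: |K'| = 128.
Outer input = (K'⊕opad) ∥ H(inner) → 128 + 48 = 176 bytes.

176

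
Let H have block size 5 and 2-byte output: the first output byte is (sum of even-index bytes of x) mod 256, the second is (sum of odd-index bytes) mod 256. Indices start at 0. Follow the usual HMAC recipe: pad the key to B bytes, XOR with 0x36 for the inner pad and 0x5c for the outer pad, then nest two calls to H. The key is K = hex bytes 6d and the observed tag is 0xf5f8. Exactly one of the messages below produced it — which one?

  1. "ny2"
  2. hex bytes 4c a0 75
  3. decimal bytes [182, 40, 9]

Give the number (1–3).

1

Key hex bytes 6d is 1 byte ≤ B = 5; zero-pad to 5 bytes: K' = 6d 00 00 00 00.
K' ⊕ ipad = 5b 36 36 36 36; K' ⊕ opad = 31 5c 5c 5c 5c.
m1: inner = H(5b 36 36 36 36 6e 79 32) = 40 0c; tag = H(31 5c 5c 5c 5c 40 0c) = f5f8 ← matches
m2: inner = H(5b 36 36 36 36 4c a0 75) = 67 2d; tag = H(31 5c 5c 5c 5c 67 2d) = 161f
m3: inner = H(5b 36 36 36 36 b6 28 09) = ef 2b; tag = H(31 5c 5c 5c 5c ef 2b) = 14a7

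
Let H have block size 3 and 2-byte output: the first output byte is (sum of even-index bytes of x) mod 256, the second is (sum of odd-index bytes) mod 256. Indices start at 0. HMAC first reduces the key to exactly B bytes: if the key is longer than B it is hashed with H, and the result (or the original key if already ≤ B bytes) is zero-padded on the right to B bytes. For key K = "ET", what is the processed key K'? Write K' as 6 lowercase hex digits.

455400

Key "ET" = 45 54 is 2 bytes ≤ B = 3; zero-pad to 3 bytes: K' = 45 54 00.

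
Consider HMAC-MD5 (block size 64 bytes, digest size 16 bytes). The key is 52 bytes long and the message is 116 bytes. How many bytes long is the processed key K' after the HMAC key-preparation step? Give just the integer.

Key is 52 ≤ 64 bytes, zero-padded: |K'| = 64.

64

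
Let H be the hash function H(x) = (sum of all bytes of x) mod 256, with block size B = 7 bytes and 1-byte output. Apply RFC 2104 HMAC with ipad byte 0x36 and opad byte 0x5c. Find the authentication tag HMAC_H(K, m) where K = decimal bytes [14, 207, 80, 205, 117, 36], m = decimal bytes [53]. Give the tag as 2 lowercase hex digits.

d1

Key decimal bytes [14, 207, 80, 205, 117, 36] = 0e cf 50 cd 75 24 is 6 bytes ≤ B = 7; zero-pad to 7 bytes: K' = 0e cf 50 cd 75 24 00.
K' ⊕ ipad = 38 f9 66 fb 43 12 36.  K' ⊕ opad = 52 93 0c 91 29 78 5c.
Inner input = (K'⊕ipad) ∥ m = 38 f9 66 fb 43 12 36 ∥ 35.
Inner hash: sum = 56+249+102+251+67+18+54+53 = 850; mod 256 = 82 → 52.
Outer input = (K'⊕opad) ∥ inner = 52 93 0c 91 29 78 5c ∥ 52.
Outer hash (tag): sum = 82+147+12+145+41+120+92+82 = 721; mod 256 = 209 → d1.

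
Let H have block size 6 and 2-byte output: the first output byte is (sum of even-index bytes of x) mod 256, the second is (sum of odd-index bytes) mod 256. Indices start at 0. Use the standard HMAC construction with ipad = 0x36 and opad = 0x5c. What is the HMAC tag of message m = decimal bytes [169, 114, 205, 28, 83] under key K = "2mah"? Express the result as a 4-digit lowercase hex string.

613e

Key "2mah" = 32 6d 61 68 is 4 bytes ≤ B = 6; zero-pad to 6 bytes: K' = 32 6d 61 68 00 00.
K' ⊕ ipad = 04 5b 57 5e 36 36.  K' ⊕ opad = 6e 31 3d 34 5c 5c.
Inner input = (K'⊕ipad) ∥ m = 04 5b 57 5e 36 36 ∥ a9 72 cd 1c 53.
Inner hash: even-index sum = 602 mod 256 = 90; odd-index sum = 381 mod 256 = 125 → 5a 7d.
Outer input = (K'⊕opad) ∥ inner = 6e 31 3d 34 5c 5c ∥ 5a 7d.
Outer hash (tag): even-index sum = 353 mod 256 = 97; odd-index sum = 318 mod 256 = 62 → 61 3e.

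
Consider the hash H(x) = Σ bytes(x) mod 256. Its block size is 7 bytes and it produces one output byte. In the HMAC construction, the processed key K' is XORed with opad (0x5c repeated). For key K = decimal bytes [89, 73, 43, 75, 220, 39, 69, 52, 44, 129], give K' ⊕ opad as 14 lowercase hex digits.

Key decimal bytes [89, 73, 43, 75, 220, 39, 69, 52, 44, 129] = 59 49 2b 4b dc 27 45 34 2c 81 is 10 bytes > B = 7, so hash it first: H(key) = 41, then zero-pad to 7 bytes: K' = 41 00 00 00 00 00 00.
XOR each byte with 0x5c: 41⊕5c=1d, 00⊕5c=5c, 00⊕5c=5c, 00⊕5c=5c, 00⊕5c=5c, 00⊕5c=5c, 00⊕5c=5c.

1d5c5c5c5c5c5c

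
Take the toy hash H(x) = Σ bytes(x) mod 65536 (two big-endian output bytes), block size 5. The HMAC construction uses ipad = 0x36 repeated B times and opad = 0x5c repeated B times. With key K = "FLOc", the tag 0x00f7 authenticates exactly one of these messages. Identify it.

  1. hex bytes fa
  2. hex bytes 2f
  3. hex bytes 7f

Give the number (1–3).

Key "FLOc" = 46 4c 4f 63 is 4 bytes ≤ B = 5; zero-pad to 5 bytes: K' = 46 4c 4f 63 00.
K' ⊕ ipad = 70 7a 79 55 36; K' ⊕ opad = 1a 10 13 3f 5c.
m1: inner = H(70 7a 79 55 36 fa) = 02 e8; tag = H(1a 10 13 3f 5c 02 e8) = 01c2
m2: inner = H(70 7a 79 55 36 2f) = 02 1d; tag = H(1a 10 13 3f 5c 02 1d) = 00f7 ← matches
m3: inner = H(70 7a 79 55 36 7f) = 02 6d; tag = H(1a 10 13 3f 5c 02 6d) = 0147

2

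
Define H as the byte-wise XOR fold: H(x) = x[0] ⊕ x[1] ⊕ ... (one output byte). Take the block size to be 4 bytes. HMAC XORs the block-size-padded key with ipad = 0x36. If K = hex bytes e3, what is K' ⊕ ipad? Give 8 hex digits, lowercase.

d5363636

Key hex bytes e3 is 1 byte ≤ B = 4; zero-pad to 4 bytes: K' = e3 00 00 00.
XOR each byte with 0x36: e3⊕36=d5, 00⊕36=36, 00⊕36=36, 00⊕36=36.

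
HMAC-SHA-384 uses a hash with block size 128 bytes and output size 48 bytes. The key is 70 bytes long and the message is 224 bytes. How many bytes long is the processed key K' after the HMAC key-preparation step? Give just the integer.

128

Key is 70 ≤ 128 bytes, zero-padded: |K'| = 128.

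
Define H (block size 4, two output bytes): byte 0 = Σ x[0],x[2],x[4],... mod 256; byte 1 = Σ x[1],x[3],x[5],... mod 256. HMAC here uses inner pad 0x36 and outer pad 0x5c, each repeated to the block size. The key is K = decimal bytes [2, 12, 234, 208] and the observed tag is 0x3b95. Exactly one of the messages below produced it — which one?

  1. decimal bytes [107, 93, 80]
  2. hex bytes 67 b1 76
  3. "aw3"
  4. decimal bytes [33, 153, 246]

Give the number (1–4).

Key decimal bytes [2, 12, 234, 208] = 02 0c ea d0 is exactly B = 4 bytes: K' = 02 0c ea d0.
K' ⊕ ipad = 34 3a dc e6; K' ⊕ opad = 5e 50 b6 8c.
m1: inner = H(34 3a dc e6 6b 5d 50) = cb 7d; tag = H(5e 50 b6 8c cb 7d) = df59
m2: inner = H(34 3a dc e6 67 b1 76) = ed d1; tag = H(5e 50 b6 8c ed d1) = 01ad
m3: inner = H(34 3a dc e6 61 77 33) = a4 97; tag = H(5e 50 b6 8c a4 97) = b873
m4: inner = H(34 3a dc e6 21 99 f6) = 27 b9; tag = H(5e 50 b6 8c 27 b9) = 3b95 ← matches

4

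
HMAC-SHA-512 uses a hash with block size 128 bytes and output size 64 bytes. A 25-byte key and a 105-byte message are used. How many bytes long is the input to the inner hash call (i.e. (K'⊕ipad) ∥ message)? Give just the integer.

233

Key is 25 ≤ 128 bytes, zero-padded: |K'| = 128.
Inner input = (K'⊕ipad) ∥ m → 128 + 105 = 233 bytes.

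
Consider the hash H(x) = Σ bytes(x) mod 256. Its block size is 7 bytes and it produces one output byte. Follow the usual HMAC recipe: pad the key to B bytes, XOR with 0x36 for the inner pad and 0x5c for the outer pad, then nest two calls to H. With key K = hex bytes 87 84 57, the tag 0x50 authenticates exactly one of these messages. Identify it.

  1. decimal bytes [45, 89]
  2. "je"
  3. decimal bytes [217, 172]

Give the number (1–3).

1

Key hex bytes 87 84 57 is 3 bytes ≤ B = 7; zero-pad to 7 bytes: K' = 87 84 57 00 00 00 00.
K' ⊕ ipad = b1 b2 61 36 36 36 36; K' ⊕ opad = db d8 0b 5c 5c 5c 5c.
m1: inner = H(b1 b2 61 36 36 36 36 2d 59) = 22; tag = H(db d8 0b 5c 5c 5c 5c 22) = 50 ← matches
m2: inner = H(b1 b2 61 36 36 36 36 6a 65) = 6b; tag = H(db d8 0b 5c 5c 5c 5c 6b) = 99
m3: inner = H(b1 b2 61 36 36 36 36 d9 ac) = 21; tag = H(db d8 0b 5c 5c 5c 5c 21) = 4f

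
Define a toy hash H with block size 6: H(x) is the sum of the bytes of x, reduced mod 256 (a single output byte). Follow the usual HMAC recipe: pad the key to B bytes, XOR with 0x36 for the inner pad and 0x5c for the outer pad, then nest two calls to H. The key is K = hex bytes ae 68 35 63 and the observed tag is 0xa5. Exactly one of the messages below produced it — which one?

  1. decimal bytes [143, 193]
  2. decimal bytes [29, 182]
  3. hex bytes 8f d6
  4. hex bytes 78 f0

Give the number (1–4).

Key hex bytes ae 68 35 63 is 4 bytes ≤ B = 6; zero-pad to 6 bytes: K' = ae 68 35 63 00 00.
K' ⊕ ipad = 98 5e 03 55 36 36; K' ⊕ opad = f2 34 69 3f 5c 5c.
m1: inner = H(98 5e 03 55 36 36 8f c1) = 0a; tag = H(f2 34 69 3f 5c 5c 0a) = 90
m2: inner = H(98 5e 03 55 36 36 1d b6) = 8d; tag = H(f2 34 69 3f 5c 5c 8d) = 13
m3: inner = H(98 5e 03 55 36 36 8f d6) = 1f; tag = H(f2 34 69 3f 5c 5c 1f) = a5 ← matches
m4: inner = H(98 5e 03 55 36 36 78 f0) = 22; tag = H(f2 34 69 3f 5c 5c 22) = a8

3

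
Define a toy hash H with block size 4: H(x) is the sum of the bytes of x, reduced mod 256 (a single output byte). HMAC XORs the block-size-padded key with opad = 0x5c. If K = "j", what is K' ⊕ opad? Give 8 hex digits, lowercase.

Key "j" = 6a is 1 byte ≤ B = 4; zero-pad to 4 bytes: K' = 6a 00 00 00.
XOR each byte with 0x5c: 6a⊕5c=36, 00⊕5c=5c, 00⊕5c=5c, 00⊕5c=5c.

365c5c5c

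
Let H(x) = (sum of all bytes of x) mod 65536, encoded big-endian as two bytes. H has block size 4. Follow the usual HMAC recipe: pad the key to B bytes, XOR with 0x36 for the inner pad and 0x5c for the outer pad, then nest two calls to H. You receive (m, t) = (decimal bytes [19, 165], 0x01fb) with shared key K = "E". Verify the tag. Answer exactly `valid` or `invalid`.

valid

Key "E" = 45 is 1 byte ≤ B = 4; zero-pad to 4 bytes: K' = 45 00 00 00.
K' ⊕ ipad = 73 36 36 36; K' ⊕ opad = 19 5c 5c 5c.
Inner hash: sum = 115+54+54+54+19+165 = 461 → 01 cd.
Outer hash (recomputed tag): sum = 25+92+92+92+1+205 = 507 → 01 fb.
Recomputed tag = 01fb; claimed = 01fb → match.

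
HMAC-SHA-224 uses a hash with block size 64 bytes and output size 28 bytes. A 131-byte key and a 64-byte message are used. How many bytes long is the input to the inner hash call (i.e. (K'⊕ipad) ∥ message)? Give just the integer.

128

Key is 131 > 64 bytes, so it is hashed to 28 bytes then zero-padded to 64: |K'| = 64.
Inner input = (K'⊕ipad) ∥ m → 64 + 64 = 128 bytes.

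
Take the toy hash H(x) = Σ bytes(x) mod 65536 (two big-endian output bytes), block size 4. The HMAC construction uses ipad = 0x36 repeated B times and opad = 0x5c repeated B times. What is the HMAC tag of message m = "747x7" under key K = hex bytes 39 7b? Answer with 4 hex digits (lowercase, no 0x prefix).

Key hex bytes 39 7b is 2 bytes ≤ B = 4; zero-pad to 4 bytes: K' = 39 7b 00 00.
K' ⊕ ipad = 0f 4d 36 36.  K' ⊕ opad = 65 27 5c 5c.
Inner input = (K'⊕ipad) ∥ m = 0f 4d 36 36 ∥ 37 34 37 78 37.
Inner hash: sum = 15+77+54+54+55+52+55+120+55 = 537 → 02 19.
Outer input = (K'⊕opad) ∥ inner = 65 27 5c 5c ∥ 02 19.
Outer hash (tag): sum = 101+39+92+92+2+25 = 351 → 01 5f.

015f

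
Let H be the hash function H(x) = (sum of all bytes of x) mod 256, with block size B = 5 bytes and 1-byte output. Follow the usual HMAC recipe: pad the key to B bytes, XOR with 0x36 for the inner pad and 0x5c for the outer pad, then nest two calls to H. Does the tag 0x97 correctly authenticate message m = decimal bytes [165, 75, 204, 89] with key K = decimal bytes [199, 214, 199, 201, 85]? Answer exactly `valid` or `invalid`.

Key decimal bytes [199, 214, 199, 201, 85] = c7 d6 c7 c9 55 is exactly B = 5 bytes: K' = c7 d6 c7 c9 55.
K' ⊕ ipad = f1 e0 f1 ff 63; K' ⊕ opad = 9b 8a 9b 95 09.
Inner hash: sum = 241+224+241+255+99+165+75+204+89 = 1593; mod 256 = 57 → 39.
Outer hash (recomputed tag): sum = 155+138+155+149+9+57 = 663; mod 256 = 151 → 97.
Recomputed tag = 97; claimed = 97 → match.

valid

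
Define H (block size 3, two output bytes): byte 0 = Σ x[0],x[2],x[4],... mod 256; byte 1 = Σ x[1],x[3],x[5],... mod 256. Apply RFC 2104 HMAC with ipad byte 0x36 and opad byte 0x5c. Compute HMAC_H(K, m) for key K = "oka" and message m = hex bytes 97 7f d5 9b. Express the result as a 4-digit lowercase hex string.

Key "oka" = 6f 6b 61 is exactly B = 3 bytes: K' = 6f 6b 61.
K' ⊕ ipad = 59 5d 57.  K' ⊕ opad = 33 37 3d.
Inner input = (K'⊕ipad) ∥ m = 59 5d 57 ∥ 97 7f d5 9b.
Inner hash: even-index sum = 458 mod 256 = 202; odd-index sum = 457 mod 256 = 201 → ca c9.
Outer input = (K'⊕opad) ∥ inner = 33 37 3d ∥ ca c9.
Outer hash (tag): even-index sum = 313 mod 256 = 57; odd-index sum = 257 mod 256 = 1 → 39 01.

3901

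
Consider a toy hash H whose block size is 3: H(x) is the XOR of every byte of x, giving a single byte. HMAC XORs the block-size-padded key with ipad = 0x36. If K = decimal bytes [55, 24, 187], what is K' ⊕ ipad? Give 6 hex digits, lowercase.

Key decimal bytes [55, 24, 187] = 37 18 bb is exactly B = 3 bytes: K' = 37 18 bb.
XOR each byte with 0x36: 37⊕36=01, 18⊕36=2e, bb⊕36=8d.

012e8d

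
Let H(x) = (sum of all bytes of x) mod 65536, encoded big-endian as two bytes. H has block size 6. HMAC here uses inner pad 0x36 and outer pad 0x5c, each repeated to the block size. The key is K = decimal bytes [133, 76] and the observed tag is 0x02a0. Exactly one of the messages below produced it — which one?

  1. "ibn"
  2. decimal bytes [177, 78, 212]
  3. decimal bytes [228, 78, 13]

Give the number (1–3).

3

Key decimal bytes [133, 76] = 85 4c is 2 bytes ≤ B = 6; zero-pad to 6 bytes: K' = 85 4c 00 00 00 00.
K' ⊕ ipad = b3 7a 36 36 36 36; K' ⊕ opad = d9 10 5c 5c 5c 5c.
m1: inner = H(b3 7a 36 36 36 36 69 62 6e) = 03 3e; tag = H(d9 10 5c 5c 5c 5c 03 3e) = 029a
m2: inner = H(b3 7a 36 36 36 36 b1 4e d4) = 03 d8; tag = H(d9 10 5c 5c 5c 5c 03 d8) = 0334
m3: inner = H(b3 7a 36 36 36 36 e4 4e 0d) = 03 44; tag = H(d9 10 5c 5c 5c 5c 03 44) = 02a0 ← matches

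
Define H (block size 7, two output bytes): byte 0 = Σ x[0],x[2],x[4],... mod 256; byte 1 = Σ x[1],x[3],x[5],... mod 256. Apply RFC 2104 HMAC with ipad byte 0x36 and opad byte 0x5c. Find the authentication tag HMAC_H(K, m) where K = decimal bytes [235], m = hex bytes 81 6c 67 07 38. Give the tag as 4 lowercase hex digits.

8d06

Key decimal bytes [235] = eb is 1 byte ≤ B = 7; zero-pad to 7 bytes: K' = eb 00 00 00 00 00 00.
K' ⊕ ipad = dd 36 36 36 36 36 36.  K' ⊕ opad = b7 5c 5c 5c 5c 5c 5c.
Inner input = (K'⊕ipad) ∥ m = dd 36 36 36 36 36 36 ∥ 81 6c 67 07 38.
Inner hash: even-index sum = 498 mod 256 = 242; odd-index sum = 450 mod 256 = 194 → f2 c2.
Outer input = (K'⊕opad) ∥ inner = b7 5c 5c 5c 5c 5c 5c ∥ f2 c2.
Outer hash (tag): even-index sum = 653 mod 256 = 141; odd-index sum = 518 mod 256 = 6 → 8d 06.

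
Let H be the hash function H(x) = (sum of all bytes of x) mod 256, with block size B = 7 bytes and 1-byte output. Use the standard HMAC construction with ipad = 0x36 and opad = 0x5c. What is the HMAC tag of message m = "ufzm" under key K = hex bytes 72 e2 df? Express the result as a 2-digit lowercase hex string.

Key hex bytes 72 e2 df is 3 bytes ≤ B = 7; zero-pad to 7 bytes: K' = 72 e2 df 00 00 00 00.
K' ⊕ ipad = 44 d4 e9 36 36 36 36.  K' ⊕ opad = 2e be 83 5c 5c 5c 5c.
Inner input = (K'⊕ipad) ∥ m = 44 d4 e9 36 36 36 36 ∥ 75 66 7a 6d.
Inner hash: sum = 68+212+233+54+54+54+54+117+102+122+109 = 1179; mod 256 = 155 → 9b.
Outer input = (K'⊕opad) ∥ inner = 2e be 83 5c 5c 5c 5c ∥ 9b.
Outer hash (tag): sum = 46+190+131+92+92+92+92+155 = 890; mod 256 = 122 → 7a.

7a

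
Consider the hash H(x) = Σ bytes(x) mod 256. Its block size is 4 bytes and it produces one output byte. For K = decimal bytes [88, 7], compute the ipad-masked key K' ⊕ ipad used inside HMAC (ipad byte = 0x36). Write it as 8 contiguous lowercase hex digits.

Key decimal bytes [88, 7] = 58 07 is 2 bytes ≤ B = 4; zero-pad to 4 bytes: K' = 58 07 00 00.
XOR each byte with 0x36: 58⊕36=6e, 07⊕36=31, 00⊕36=36, 00⊕36=36.

6e313636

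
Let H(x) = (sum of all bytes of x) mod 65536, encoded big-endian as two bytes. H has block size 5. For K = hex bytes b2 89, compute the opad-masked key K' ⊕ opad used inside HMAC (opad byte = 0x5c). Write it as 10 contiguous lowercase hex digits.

eed55c5c5c

Key hex bytes b2 89 is 2 bytes ≤ B = 5; zero-pad to 5 bytes: K' = b2 89 00 00 00.
XOR each byte with 0x5c: b2⊕5c=ee, 89⊕5c=d5, 00⊕5c=5c, 00⊕5c=5c, 00⊕5c=5c.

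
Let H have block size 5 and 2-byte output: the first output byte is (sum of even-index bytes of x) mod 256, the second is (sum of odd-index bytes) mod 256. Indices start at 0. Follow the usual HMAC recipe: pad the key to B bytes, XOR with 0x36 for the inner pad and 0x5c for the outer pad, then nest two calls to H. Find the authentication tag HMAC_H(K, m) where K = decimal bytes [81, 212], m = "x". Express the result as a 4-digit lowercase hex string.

55b7

Key decimal bytes [81, 212] = 51 d4 is 2 bytes ≤ B = 5; zero-pad to 5 bytes: K' = 51 d4 00 00 00.
K' ⊕ ipad = 67 e2 36 36 36.  K' ⊕ opad = 0d 88 5c 5c 5c.
Inner input = (K'⊕ipad) ∥ m = 67 e2 36 36 36 ∥ 78.
Inner hash: even-index sum = 211 mod 256 = 211; odd-index sum = 400 mod 256 = 144 → d3 90.
Outer input = (K'⊕opad) ∥ inner = 0d 88 5c 5c 5c ∥ d3 90.
Outer hash (tag): even-index sum = 341 mod 256 = 85; odd-index sum = 439 mod 256 = 183 → 55 b7.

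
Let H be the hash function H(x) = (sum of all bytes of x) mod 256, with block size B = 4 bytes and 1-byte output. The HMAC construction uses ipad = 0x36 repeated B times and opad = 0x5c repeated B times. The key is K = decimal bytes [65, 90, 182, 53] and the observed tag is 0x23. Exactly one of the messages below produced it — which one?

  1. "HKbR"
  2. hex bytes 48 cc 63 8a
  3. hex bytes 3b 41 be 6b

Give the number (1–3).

1

Key decimal bytes [65, 90, 182, 53] = 41 5a b6 35 is exactly B = 4 bytes: K' = 41 5a b6 35.
K' ⊕ ipad = 77 6c 80 03; K' ⊕ opad = 1d 06 ea 69.
m1: inner = H(77 6c 80 03 48 4b 62 52) = ad; tag = H(1d 06 ea 69 ad) = 23 ← matches
m2: inner = H(77 6c 80 03 48 cc 63 8a) = 67; tag = H(1d 06 ea 69 67) = dd
m3: inner = H(77 6c 80 03 3b 41 be 6b) = 0b; tag = H(1d 06 ea 69 0b) = 81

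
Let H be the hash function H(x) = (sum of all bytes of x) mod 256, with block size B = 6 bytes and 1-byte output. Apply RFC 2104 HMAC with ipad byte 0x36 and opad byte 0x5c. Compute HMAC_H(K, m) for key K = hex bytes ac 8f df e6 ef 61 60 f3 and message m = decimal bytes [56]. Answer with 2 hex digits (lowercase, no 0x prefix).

a6

Key hex bytes ac 8f df e6 ef 61 60 f3 is 8 bytes > B = 6, so hash it first: H(key) = a3, then zero-pad to 6 bytes: K' = a3 00 00 00 00 00.
K' ⊕ ipad = 95 36 36 36 36 36.  K' ⊕ opad = ff 5c 5c 5c 5c 5c.
Inner input = (K'⊕ipad) ∥ m = 95 36 36 36 36 36 ∥ 38.
Inner hash: sum = 149+54+54+54+54+54+56 = 475; mod 256 = 219 → db.
Outer input = (K'⊕opad) ∥ inner = ff 5c 5c 5c 5c 5c ∥ db.
Outer hash (tag): sum = 255+92+92+92+92+92+219 = 934; mod 256 = 166 → a6.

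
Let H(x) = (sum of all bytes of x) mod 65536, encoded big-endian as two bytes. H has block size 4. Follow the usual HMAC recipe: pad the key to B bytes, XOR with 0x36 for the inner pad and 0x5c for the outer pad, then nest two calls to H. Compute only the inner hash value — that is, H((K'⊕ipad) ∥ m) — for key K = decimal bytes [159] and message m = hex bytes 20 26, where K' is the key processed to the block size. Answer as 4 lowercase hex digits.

0191

Key decimal bytes [159] = 9f is 1 byte ≤ B = 4; zero-pad to 4 bytes: K' = 9f 00 00 00.
K' ⊕ ipad = a9 36 36 36.
Inner input = a9 36 36 36 ∥ 20 26.
Inner hash: sum = 169+54+54+54+32+38 = 401 → 01 91.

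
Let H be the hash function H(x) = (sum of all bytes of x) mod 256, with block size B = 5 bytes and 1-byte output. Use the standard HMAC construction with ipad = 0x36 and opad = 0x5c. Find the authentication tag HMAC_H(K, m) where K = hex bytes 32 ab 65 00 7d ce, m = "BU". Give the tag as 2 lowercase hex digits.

6b

Key hex bytes 32 ab 65 00 7d ce is 6 bytes > B = 5, so hash it first: H(key) = 8d, then zero-pad to 5 bytes: K' = 8d 00 00 00 00.
K' ⊕ ipad = bb 36 36 36 36.  K' ⊕ opad = d1 5c 5c 5c 5c.
Inner input = (K'⊕ipad) ∥ m = bb 36 36 36 36 ∥ 42 55.
Inner hash: sum = 187+54+54+54+54+66+85 = 554; mod 256 = 42 → 2a.
Outer input = (K'⊕opad) ∥ inner = d1 5c 5c 5c 5c ∥ 2a.
Outer hash (tag): sum = 209+92+92+92+92+42 = 619; mod 256 = 107 → 6b.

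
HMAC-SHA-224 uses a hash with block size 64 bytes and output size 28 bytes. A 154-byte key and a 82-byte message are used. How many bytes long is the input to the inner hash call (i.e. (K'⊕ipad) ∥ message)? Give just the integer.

146

Key is 154 > 64 bytes, so it is hashed to 28 bytes then zero-padded to 64: |K'| = 64.
Inner input = (K'⊕ipad) ∥ m → 64 + 82 = 146 bytes.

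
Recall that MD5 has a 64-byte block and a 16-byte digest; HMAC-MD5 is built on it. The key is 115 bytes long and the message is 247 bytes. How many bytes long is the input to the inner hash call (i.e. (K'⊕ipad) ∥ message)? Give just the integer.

Key is 115 > 64 bytes, so it is hashed to 16 bytes then zero-padded to 64: |K'| = 64.
Inner input = (K'⊕ipad) ∥ m → 64 + 247 = 311 bytes.

311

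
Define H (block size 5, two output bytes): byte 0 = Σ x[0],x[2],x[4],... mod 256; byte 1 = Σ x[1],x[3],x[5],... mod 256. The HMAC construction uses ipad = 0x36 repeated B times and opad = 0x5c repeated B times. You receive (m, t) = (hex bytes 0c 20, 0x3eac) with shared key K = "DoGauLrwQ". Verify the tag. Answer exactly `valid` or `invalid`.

valid

Key "DoGauLrwQ" = 44 6f 47 61 75 4c 72 77 51 is 9 bytes > B = 5, so hash it first: H(key) = c3 93, then zero-pad to 5 bytes: K' = c3 93 00 00 00.
K' ⊕ ipad = f5 a5 36 36 36; K' ⊕ opad = 9f cf 5c 5c 5c.
Inner hash: even-index sum = 385 mod 256 = 129; odd-index sum = 231 mod 256 = 231 → 81 e7.
Outer hash (recomputed tag): even-index sum = 574 mod 256 = 62; odd-index sum = 428 mod 256 = 172 → 3e ac.
Recomputed tag = 3eac; claimed = 3eac → match.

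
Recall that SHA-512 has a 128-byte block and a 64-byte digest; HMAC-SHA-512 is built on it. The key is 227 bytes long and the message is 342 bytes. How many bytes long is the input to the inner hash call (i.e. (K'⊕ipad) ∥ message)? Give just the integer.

470

Key is 227 > 128 bytes, so it is hashed to 64 bytes then zero-padded to 128: |K'| = 128.
Inner input = (K'⊕ipad) ∥ m → 128 + 342 = 470 bytes.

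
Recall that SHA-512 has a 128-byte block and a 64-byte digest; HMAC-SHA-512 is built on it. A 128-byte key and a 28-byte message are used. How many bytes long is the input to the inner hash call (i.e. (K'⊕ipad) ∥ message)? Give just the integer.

156

Key is 128 ≤ 128 bytes, zero-padded: |K'| = 128.
Inner input = (K'⊕ipad) ∥ m → 128 + 28 = 156 bytes.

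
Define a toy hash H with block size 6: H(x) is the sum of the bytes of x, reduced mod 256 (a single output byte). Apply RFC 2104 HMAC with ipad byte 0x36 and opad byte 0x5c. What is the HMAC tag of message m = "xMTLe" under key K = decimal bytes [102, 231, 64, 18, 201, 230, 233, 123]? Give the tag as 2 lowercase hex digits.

16

Key decimal bytes [102, 231, 64, 18, 201, 230, 233, 123] = 66 e7 40 12 c9 e6 e9 7b is 8 bytes > B = 6, so hash it first: H(key) = b2, then zero-pad to 6 bytes: K' = b2 00 00 00 00 00.
K' ⊕ ipad = 84 36 36 36 36 36.  K' ⊕ opad = ee 5c 5c 5c 5c 5c.
Inner input = (K'⊕ipad) ∥ m = 84 36 36 36 36 36 ∥ 78 4d 54 4c 65.
Inner hash: sum = 132+54+54+54+54+54+120+77+84+76+101 = 860; mod 256 = 92 → 5c.
Outer input = (K'⊕opad) ∥ inner = ee 5c 5c 5c 5c 5c ∥ 5c.
Outer hash (tag): sum = 238+92+92+92+92+92+92 = 790; mod 256 = 22 → 16.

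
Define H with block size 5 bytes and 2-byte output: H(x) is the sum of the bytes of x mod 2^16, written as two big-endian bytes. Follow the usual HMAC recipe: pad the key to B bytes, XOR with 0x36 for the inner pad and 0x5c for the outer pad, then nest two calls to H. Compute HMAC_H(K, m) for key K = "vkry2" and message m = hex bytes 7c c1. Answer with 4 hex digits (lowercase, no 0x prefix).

Key "vkry2" = 76 6b 72 79 32 is exactly B = 5 bytes: K' = 76 6b 72 79 32.
K' ⊕ ipad = 40 5d 44 4f 04.  K' ⊕ opad = 2a 37 2e 25 6e.
Inner input = (K'⊕ipad) ∥ m = 40 5d 44 4f 04 ∥ 7c c1.
Inner hash: sum = 64+93+68+79+4+124+193 = 625 → 02 71.
Outer input = (K'⊕opad) ∥ inner = 2a 37 2e 25 6e ∥ 02 71.
Outer hash (tag): sum = 42+55+46+37+110+2+113 = 405 → 01 95.

0195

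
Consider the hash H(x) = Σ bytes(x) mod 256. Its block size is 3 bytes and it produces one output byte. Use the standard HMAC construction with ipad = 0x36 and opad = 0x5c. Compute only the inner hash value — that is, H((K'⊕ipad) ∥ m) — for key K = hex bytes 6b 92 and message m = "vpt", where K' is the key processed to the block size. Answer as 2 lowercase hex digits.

Key hex bytes 6b 92 is 2 bytes ≤ B = 3; zero-pad to 3 bytes: K' = 6b 92 00.
K' ⊕ ipad = 5d a4 36.
Inner input = 5d a4 36 ∥ 76 70 74.
Inner hash: sum = 93+164+54+118+112+116 = 657; mod 256 = 145 → 91.

91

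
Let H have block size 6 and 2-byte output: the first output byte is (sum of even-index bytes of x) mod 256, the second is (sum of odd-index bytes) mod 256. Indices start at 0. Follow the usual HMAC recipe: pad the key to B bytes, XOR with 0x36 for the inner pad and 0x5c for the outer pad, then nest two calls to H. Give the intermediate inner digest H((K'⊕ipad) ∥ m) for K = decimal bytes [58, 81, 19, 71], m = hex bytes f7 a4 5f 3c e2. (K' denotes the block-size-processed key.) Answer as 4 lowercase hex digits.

9fee

Key decimal bytes [58, 81, 19, 71] = 3a 51 13 47 is 4 bytes ≤ B = 6; zero-pad to 6 bytes: K' = 3a 51 13 47 00 00.
K' ⊕ ipad = 0c 67 25 71 36 36.
Inner input = 0c 67 25 71 36 36 ∥ f7 a4 5f 3c e2.
Inner hash: even-index sum = 671 mod 256 = 159; odd-index sum = 494 mod 256 = 238 → 9f ee.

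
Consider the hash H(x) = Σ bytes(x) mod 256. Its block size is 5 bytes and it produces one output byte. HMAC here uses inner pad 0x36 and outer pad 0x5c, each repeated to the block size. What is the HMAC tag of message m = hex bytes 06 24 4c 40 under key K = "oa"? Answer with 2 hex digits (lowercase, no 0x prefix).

8c

Key "oa" = 6f 61 is 2 bytes ≤ B = 5; zero-pad to 5 bytes: K' = 6f 61 00 00 00.
K' ⊕ ipad = 59 57 36 36 36.  K' ⊕ opad = 33 3d 5c 5c 5c.
Inner input = (K'⊕ipad) ∥ m = 59 57 36 36 36 ∥ 06 24 4c 40.
Inner hash: sum = 89+87+54+54+54+6+36+76+64 = 520; mod 256 = 8 → 08.
Outer input = (K'⊕opad) ∥ inner = 33 3d 5c 5c 5c ∥ 08.
Outer hash (tag): sum = 51+61+92+92+92+8 = 396; mod 256 = 140 → 8c.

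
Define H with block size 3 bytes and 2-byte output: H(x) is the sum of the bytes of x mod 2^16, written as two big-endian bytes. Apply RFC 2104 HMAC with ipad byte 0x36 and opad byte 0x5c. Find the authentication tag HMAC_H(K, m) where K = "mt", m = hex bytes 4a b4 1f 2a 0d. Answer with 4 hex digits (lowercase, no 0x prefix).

00de

Key "mt" = 6d 74 is 2 bytes ≤ B = 3; zero-pad to 3 bytes: K' = 6d 74 00.
K' ⊕ ipad = 5b 42 36.  K' ⊕ opad = 31 28 5c.
Inner input = (K'⊕ipad) ∥ m = 5b 42 36 ∥ 4a b4 1f 2a 0d.
Inner hash: sum = 91+66+54+74+180+31+42+13 = 551 → 02 27.
Outer input = (K'⊕opad) ∥ inner = 31 28 5c ∥ 02 27.
Outer hash (tag): sum = 49+40+92+2+39 = 222 → 00 de.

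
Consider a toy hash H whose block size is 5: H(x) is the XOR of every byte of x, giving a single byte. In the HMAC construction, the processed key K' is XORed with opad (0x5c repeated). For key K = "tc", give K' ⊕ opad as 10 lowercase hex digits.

283f5c5c5c

Key "tc" = 74 63 is 2 bytes ≤ B = 5; zero-pad to 5 bytes: K' = 74 63 00 00 00.
XOR each byte with 0x5c: 74⊕5c=28, 63⊕5c=3f, 00⊕5c=5c, 00⊕5c=5c, 00⊕5c=5c.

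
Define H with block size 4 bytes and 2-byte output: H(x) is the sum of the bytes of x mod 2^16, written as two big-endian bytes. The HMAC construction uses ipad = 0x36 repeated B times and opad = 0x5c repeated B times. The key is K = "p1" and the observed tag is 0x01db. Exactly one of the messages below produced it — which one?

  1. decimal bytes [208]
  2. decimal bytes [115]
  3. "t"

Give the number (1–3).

Key "p1" = 70 31 is 2 bytes ≤ B = 4; zero-pad to 4 bytes: K' = 70 31 00 00.
K' ⊕ ipad = 46 07 36 36; K' ⊕ opad = 2c 6d 5c 5c.
m1: inner = H(46 07 36 36 d0) = 01 89; tag = H(2c 6d 5c 5c 01 89) = 01db ← matches
m2: inner = H(46 07 36 36 73) = 01 2c; tag = H(2c 6d 5c 5c 01 2c) = 017e
m3: inner = H(46 07 36 36 74) = 01 2d; tag = H(2c 6d 5c 5c 01 2d) = 017f

1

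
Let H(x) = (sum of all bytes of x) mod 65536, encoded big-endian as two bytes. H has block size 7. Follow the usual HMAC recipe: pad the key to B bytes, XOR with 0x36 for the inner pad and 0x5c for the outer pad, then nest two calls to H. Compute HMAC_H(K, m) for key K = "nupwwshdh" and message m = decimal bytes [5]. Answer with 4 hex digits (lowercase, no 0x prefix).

0307

Key "nupwwshdh" = 6e 75 70 77 77 73 68 64 68 is 9 bytes > B = 7, so hash it first: H(key) = 03 e8, then zero-pad to 7 bytes: K' = 03 e8 00 00 00 00 00.
K' ⊕ ipad = 35 de 36 36 36 36 36.  K' ⊕ opad = 5f b4 5c 5c 5c 5c 5c.
Inner input = (K'⊕ipad) ∥ m = 35 de 36 36 36 36 36 ∥ 05.
Inner hash: sum = 53+222+54+54+54+54+54+5 = 550 → 02 26.
Outer input = (K'⊕opad) ∥ inner = 5f b4 5c 5c 5c 5c 5c ∥ 02 26.
Outer hash (tag): sum = 95+180+92+92+92+92+92+2+38 = 775 → 03 07.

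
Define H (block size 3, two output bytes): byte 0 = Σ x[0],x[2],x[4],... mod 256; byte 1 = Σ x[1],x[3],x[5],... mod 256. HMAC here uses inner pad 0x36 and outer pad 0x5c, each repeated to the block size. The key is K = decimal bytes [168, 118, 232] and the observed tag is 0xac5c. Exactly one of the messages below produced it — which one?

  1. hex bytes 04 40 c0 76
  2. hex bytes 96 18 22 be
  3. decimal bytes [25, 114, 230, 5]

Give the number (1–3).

1

Key decimal bytes [168, 118, 232] = a8 76 e8 is exactly B = 3 bytes: K' = a8 76 e8.
K' ⊕ ipad = 9e 40 de; K' ⊕ opad = f4 2a b4.
m1: inner = H(9e 40 de 04 40 c0 76) = 32 04; tag = H(f4 2a b4 32 04) = ac5c ← matches
m2: inner = H(9e 40 de 96 18 22 be) = 52 f8; tag = H(f4 2a b4 52 f8) = a07c
m3: inner = H(9e 40 de 19 72 e6 05) = f3 3f; tag = H(f4 2a b4 f3 3f) = e71d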